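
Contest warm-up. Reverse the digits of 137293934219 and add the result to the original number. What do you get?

1049733326950

Reverse of 137293934219 is 912439392731.
137293934219 + 912439392731 = 1049733326950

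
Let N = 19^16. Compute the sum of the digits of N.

91

19^16 = 288441413567621167681
Sum of its 21 digits: 91.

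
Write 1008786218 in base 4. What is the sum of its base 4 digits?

23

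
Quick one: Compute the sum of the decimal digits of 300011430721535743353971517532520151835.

3+0+0+0+1+1+4+3+0+7+2+1+5+3+5+7+4+3+3+5+3+9+7+1+5+1+7+5+3+2+5+2+0+1+5+1+8+3+5 = 130

130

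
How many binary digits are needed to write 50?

50 in base 2 is 110010, which has 6 digits.

6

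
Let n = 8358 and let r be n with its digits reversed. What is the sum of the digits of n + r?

30

Reversal of 8358 is 8538; 8358 + 8538 = 16896.
Digit sum of 16896: 1+6+8+9+6 = 30.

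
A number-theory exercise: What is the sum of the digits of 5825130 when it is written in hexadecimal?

45

5825130 in base 16 is 58E26A.
Digit sum: 5+8+14+2+6+10 = 45.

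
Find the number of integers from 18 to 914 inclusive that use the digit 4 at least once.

252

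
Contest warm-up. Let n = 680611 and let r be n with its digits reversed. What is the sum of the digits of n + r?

Reversal of 680611 is 116086; 680611 + 116086 = 796697.
Digit sum of 796697: 7+9+6+6+9+7 = 44.

44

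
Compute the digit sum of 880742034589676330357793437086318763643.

186

8+8+0+7+4+2+0+3+4+5+8+9+6+7+6+3+3+0+3+5+7+7+9+3+4+3+7+0+8+6+3+1+8+7+6+3+6+4+3 = 186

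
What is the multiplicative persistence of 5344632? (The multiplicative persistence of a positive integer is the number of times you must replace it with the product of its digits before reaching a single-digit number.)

2

5344632 → 8640 → 0 (2 steps)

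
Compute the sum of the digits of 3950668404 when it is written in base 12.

3950668404 in base 12 is 9230A2530.
Digit sum: 9+2+3+0+10+2+5+3+0 = 34.

34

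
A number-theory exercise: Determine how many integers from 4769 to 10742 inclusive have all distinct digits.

The integers in [4769, 10742] that have all distinct digits: 4769, 4780, 4781, 4782, 4783, 4785, …, 10739, 10742.
2870 qualify.

2870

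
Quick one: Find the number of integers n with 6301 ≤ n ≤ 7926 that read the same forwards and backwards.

The integers in [6301, 7926] that read the same forwards and backwards: 6336, 6446, 6556, 6666, 6776, 6886, …, 7777, 7887.
16 qualify.

16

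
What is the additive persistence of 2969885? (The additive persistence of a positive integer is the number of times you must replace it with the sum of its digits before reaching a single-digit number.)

2969885 → 47 → 11 → 2 (3 steps)

3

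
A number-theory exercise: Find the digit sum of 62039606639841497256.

96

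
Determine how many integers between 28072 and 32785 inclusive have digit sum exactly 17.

The integers in [28072, 32785] that have digit sum exactly 17: 28106, 28115, 28124, 28133, 28142, 28151, …, 32741, 32750.
270 qualify.

270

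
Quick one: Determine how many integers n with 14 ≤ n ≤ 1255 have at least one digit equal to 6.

The integers in [14, 1255] that have at least one digit equal to 6: 16, 26, 36, 46, 56, 60, …, 1236, 1246.
313 qualify.

313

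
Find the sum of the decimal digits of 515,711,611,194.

5+1+5+7+1+1+6+1+1+1+9+4 = 42

42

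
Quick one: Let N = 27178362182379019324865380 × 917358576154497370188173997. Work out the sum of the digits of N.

216

27178362182379019324865380 × 917358576154497370188173997 = 24932303633838454943334266261141659849350760041523860
Sum of its 53 digits: 216.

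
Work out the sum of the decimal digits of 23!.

23! = 25852016738884976640000
Sum of its 23 digits: 99.

99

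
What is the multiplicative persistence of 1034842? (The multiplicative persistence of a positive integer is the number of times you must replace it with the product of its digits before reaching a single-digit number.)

1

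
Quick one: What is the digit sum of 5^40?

130

5^40 = 9094947017729282379150390625
Sum of its 28 digits: 130.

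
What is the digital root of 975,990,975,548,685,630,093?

9

9+7+5+9+9+0+9+7+5+5+4+8+6+8+5+6+3+0+0+9+3 = 117
1+1+7 = 9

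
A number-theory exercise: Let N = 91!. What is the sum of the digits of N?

91! = 135200152767840296255166568759495142147586866476906677791741734597153670771559994765685283954750449427751168336768008192000000000000000000000
Sum of its 141 digits: 594.

594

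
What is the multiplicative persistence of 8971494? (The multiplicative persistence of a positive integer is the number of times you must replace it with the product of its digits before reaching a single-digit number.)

8971494 → 72576 → 2940 → 0 (3 steps)

3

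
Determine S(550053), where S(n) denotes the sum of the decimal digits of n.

18

5+5+0+0+5+3 = 18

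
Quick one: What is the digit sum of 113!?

666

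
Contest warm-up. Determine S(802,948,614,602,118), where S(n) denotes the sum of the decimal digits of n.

60

8+0+2+9+4+8+6+1+4+6+0+2+1+1+8 = 60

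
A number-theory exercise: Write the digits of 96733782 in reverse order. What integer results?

Reversing 96733782 gives 28733769.

28733769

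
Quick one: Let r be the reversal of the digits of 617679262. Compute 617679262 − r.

354702546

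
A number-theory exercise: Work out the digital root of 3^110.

The digital root of n equals n mod 9 (or 9 when 9 | n), so we need 3^110 mod 9.
3^110 ≡ 0 (mod 9), so the digital root is 9.

9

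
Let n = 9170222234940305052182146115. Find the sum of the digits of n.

89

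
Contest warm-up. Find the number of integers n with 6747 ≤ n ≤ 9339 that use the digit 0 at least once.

736

The integers in [6747, 9339] that use the digit 0 at least once: 6750, 6760, 6770, 6780, 6790, 6800, …, 9320, 9330.
736 qualify.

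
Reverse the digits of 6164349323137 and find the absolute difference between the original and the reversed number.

Reverse of 6164349323137 is 7313239434616.
|6164349323137 − 7313239434616| = 1148890111479

1148890111479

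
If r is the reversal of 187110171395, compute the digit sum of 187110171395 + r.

Reversal of 187110171395 is 593171011781; 187110171395 + 593171011781 = 780281183176.
Digit sum of 780281183176: 7+8+0+2+8+1+1+8+3+1+7+6 = 52.

52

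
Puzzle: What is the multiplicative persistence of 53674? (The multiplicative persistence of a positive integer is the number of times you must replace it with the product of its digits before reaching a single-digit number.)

2

53674 → 2520 → 0 (2 steps)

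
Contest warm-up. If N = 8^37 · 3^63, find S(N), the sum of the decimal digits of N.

8^37 · 3^63 = 2971450952217779698290883735334909208751479341031802950433898496
Sum of its 64 digits: 306.

306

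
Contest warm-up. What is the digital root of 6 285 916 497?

3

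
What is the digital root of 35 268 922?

3+5+2+6+8+9+2+2 = 37
3+7 = 10
1+0 = 1

1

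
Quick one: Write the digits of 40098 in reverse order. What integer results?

89004

Reversing 40098 gives 89004.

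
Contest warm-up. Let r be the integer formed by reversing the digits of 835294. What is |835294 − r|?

Reverse of 835294 is 492538.
|835294 − 492538| = 342756

342756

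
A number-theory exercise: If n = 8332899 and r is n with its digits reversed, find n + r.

18315237

Reverse of 8332899 is 9982338.
8332899 + 9982338 = 18315237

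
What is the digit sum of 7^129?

7^129 = 10414709530383281871372188772188914992326497020083592649289488135604711207963106997583302933500433141279257607
Sum of its 110 digits: 478.

478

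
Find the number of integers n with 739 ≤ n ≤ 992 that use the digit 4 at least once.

The integers in [739, 992] that use the digit 4 at least once: 740, 741, 742, 743, 744, 745, …, 974, 984.
52 qualify.

52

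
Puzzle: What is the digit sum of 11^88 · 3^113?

11^88 · 3^113 = 36079297868961299856676685522587049803266272252623037513632864094541850302688276254000832214741346402556034812080804579266179809786345190026156963
Sum of its 146 digits: 648.

648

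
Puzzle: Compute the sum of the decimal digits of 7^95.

364

7^95 = 192448176927753792547429509674553270117046659064950639670012217016224874137973943
Sum of its 81 digits: 364.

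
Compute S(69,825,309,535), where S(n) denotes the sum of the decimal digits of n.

55

6+9+8+2+5+3+0+9+5+3+5 = 55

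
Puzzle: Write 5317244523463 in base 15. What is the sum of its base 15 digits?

5317244523463 in base 15 is 934A8CA8C0D.
Digit sum: 9+3+4+10+8+12+10+8+12+0+13 = 89.

89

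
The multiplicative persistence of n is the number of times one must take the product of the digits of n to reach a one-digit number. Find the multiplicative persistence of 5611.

2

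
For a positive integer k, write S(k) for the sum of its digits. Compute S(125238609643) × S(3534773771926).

S(125238609643) = 1+2+5+2+3+8+6+0+9+6+4+3 = 49.
S(3534773771926) = 3+5+3+4+7+7+3+7+7+1+9+2+6 = 64.
49 · 64 = 3136.

3136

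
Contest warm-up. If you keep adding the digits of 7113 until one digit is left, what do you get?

3

7+1+1+3 = 12
1+2 = 3
(Equivalently, 7113 mod 9 = 3.)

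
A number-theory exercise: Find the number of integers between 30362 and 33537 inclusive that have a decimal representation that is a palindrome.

The integers in [30362, 33537] that have a decimal representation that is a palindrome: 30403, 30503, 30603, 30703, 30803, 30903, …, 33433, 33533.
32 qualify.

32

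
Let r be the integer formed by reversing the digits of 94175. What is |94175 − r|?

37026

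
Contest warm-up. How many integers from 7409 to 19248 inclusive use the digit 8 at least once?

4676

The integers in [7409, 19248] that use the digit 8 at least once: 7418, 7428, 7438, 7448, 7458, 7468, …, 19238, 19248.
4676 qualify.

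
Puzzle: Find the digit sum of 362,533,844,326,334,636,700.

3+6+2+5+3+3+8+4+4+3+2+6+3+3+4+6+3+6+7+0+0 = 81

81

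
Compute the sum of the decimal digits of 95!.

585

95! = 10329978488239059262599702099394727095397746340117372869212250571234293987594703124871765375385424468563282236864226607350415360000000000000000000000
Sum of its 149 digits: 585.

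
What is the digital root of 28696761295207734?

3

2+8+6+9+6+7+6+1+2+9+5+2+0+7+7+3+4 = 84
8+4 = 12
1+2 = 3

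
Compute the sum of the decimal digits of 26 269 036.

34

2+6+2+6+9+0+3+6 = 34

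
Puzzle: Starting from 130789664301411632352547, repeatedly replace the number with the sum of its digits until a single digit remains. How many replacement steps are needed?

3

130789664301411632352547 → 91 → 10 → 1 (3 steps)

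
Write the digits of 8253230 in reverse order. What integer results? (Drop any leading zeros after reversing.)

323528

Reversing 8253230 gives 323528.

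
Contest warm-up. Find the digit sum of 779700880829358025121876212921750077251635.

178

7+7+9+7+0+0+8+8+0+8+2+9+3+5+8+0+2+5+1+2+1+8+7+6+2+1+2+9+2+1+7+5+0+0+7+7+2+5+1+6+3+5 = 178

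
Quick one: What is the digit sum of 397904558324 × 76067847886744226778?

397904558324 × 76067847886744226778 = 30267743416032178330456983600072
Sum of its 32 digits: 120.

120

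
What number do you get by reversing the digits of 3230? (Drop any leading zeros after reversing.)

323

Reversing 3230 gives 323.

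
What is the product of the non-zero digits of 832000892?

6912

8×3×2×8×9×2 = 6912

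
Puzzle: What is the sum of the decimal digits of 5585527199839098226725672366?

147

5+5+8+5+5+2+7+1+9+9+8+3+9+0+9+8+2+2+6+7+2+5+6+7+2+3+6+6 = 147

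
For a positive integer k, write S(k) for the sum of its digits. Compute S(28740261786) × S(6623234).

S(28740261786) = 2+8+7+4+0+2+6+1+7+8+6 = 51.
S(6623234) = 6+6+2+3+2+3+4 = 26.
51 · 26 = 1326.

1326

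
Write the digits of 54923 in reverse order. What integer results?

32945

Reversing 54923 gives 32945.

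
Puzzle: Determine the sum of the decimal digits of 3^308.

3^308 = 898144994103398334879090065653881441055968306997838920689381527104178990481571441531923152587475144448311428414763438914899457039675729976927532561
Sum of its 147 digits: 711.

711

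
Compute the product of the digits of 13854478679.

40642560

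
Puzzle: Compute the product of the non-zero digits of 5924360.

5×9×2×4×3×6 = 6480

6480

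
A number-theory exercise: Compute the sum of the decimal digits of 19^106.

19^106 = 3530869780887683268140728773245357234980768028425961361025370385491740112184184552032976867841004304893806855241286484254995462230063881
Sum of its 136 digits: 604.

604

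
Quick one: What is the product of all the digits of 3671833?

3×6×7×1×8×3×3 = 9072

9072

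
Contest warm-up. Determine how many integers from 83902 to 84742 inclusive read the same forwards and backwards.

8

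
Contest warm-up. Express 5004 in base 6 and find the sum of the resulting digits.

9

5004 in base 6 is 35100.
Digit sum: 3+5+1+0+0 = 9.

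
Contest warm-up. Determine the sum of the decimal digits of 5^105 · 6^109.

5^105 · 6^109 = 162306811849090864460650630674827576169529317688730928000000000000000000000000000000000000000000000000000000000000000000000000000000000000000000000000000000000
Sum of its 159 digits: 252.

252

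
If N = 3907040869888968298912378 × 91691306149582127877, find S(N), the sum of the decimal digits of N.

186

3907040869888968298912378 × 91691306149582127877 = 358241680539919065340271293265178486014161506
Sum of its 45 digits: 186.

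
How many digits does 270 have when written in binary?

9

270 in base 2 is 100001110, which has 9 digits.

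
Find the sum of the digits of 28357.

25

2+8+3+5+7 = 25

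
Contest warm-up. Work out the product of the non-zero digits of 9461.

216

9×4×6×1 = 216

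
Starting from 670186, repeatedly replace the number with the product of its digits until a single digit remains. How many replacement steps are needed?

1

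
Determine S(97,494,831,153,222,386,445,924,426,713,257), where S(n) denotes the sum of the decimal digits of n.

9+7+4+9+4+8+3+1+1+5+3+2+2+2+3+8+6+4+4+5+9+2+4+4+2+6+7+1+3+2+5+7 = 142

142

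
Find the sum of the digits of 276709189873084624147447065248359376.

176

2+7+6+7+0+9+1+8+9+8+7+3+0+8+4+6+2+4+1+4+7+4+4+7+0+6+5+2+4+8+3+5+9+3+7+6 = 176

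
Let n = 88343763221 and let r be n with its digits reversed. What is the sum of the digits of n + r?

49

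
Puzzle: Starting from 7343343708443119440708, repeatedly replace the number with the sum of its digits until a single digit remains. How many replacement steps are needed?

3

7343343708443119440708 → 87 → 15 → 6 (3 steps)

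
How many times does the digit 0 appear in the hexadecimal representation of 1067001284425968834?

1067001284425968834 in base 16 is ECEC003D5186CC2.
The digit 0 appears 2 times.

2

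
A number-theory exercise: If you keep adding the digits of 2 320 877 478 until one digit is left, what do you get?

2+3+2+0+8+7+7+4+7+8 = 48
4+8 = 12
1+2 = 3

3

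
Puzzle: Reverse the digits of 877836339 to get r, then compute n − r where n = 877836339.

-55802439

Reverse of 877836339 is 933638778.
877836339 − 933638778 = -55802439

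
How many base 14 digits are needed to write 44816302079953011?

15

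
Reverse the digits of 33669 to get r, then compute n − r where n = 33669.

Reverse of 33669 is 96633.
33669 − 96633 = -62964

-62964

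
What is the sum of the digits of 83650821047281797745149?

108

8+3+6+5+0+8+2+1+0+4+7+2+8+1+7+9+7+7+4+5+1+4+9 = 108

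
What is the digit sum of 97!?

648

97! = 96192759682482119853328425949563698712343813919172976158104477319333745612481875498805879175589072651261284189679678167647067832320000000000000000000000
Sum of its 152 digits: 648.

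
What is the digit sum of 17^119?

17^119 = 265107273980438540718149612244069844989231489289966975158828282910253622717599615626619728641563503683755318957292943549382670672294220382134871153
Sum of its 147 digits: 692.

692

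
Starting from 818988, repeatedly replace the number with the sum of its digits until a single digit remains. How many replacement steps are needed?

818988 → 42 → 6 (2 steps)

2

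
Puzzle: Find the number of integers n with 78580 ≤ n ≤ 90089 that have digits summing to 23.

638

The integers in [78580, 90089] that have digits summing to 23: 78602, 78611, 78620, 78701, 78710, 78800, …, 90077, 90086.
638 qualify.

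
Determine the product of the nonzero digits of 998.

648

9×9×8 = 648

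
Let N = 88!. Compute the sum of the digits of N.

88! = 185482642257398439114796845645546284380220968949399346684421580986889562184028199319100141244804501828416633516851200000000000000000000
Sum of its 135 digits: 531.

531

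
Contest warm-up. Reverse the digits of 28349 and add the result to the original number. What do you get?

122731

Reverse of 28349 is 94382.
28349 + 94382 = 122731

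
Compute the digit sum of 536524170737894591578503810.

123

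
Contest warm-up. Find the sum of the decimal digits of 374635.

3+7+4+6+3+5 = 28

28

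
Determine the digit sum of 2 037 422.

2+0+3+7+4+2+2 = 20

20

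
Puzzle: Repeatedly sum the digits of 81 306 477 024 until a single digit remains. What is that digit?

8+1+3+0+6+4+7+7+0+2+4 = 42
4+2 = 6

6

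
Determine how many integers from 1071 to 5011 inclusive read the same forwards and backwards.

The integers in [1071, 5011] that read the same forwards and backwards: 1111, 1221, 1331, 1441, 1551, 1661, …, 4994, 5005.
40 qualify.

40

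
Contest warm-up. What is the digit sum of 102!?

630

102! = 961446671503512660926865558697259548455355905059659464369444714048531715130254590603314961882364451384985595980362059157503710042865532928000000000000000000000000
Sum of its 162 digits: 630.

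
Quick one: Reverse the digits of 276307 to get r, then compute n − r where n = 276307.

-427365

Reverse of 276307 is 703672.
276307 − 703672 = -427365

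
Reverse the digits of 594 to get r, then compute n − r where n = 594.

99

Reverse of 594 is 495.
594 − 495 = 99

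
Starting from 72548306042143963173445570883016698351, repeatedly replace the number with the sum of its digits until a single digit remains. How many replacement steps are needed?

72548306042143963173445570883016698351 → 161 → 8 (2 steps)

2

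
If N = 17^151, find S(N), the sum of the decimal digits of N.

17^151 = 627750587913620348268090553443567838127027230286753917528064566723168141200351214057503430482366332066015316410987469474881280782238055854711178375528302281207977023768167417690366277233
Sum of its 186 digits: 782.

782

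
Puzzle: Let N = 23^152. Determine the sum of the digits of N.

23^152 = 960795752965603651542059057655546688630918372262134896153147145954820892362810806399267693355265867376011785942225225021169844538816154727695761890485808691976234673601868214327677537735001925161706505174721
Sum of its 207 digits: 952.

952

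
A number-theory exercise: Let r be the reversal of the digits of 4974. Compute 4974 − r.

Reverse of 4974 is 4794.
4974 − 4794 = 180

180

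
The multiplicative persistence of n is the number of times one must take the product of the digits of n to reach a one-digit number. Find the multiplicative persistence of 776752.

776752 → 20580 → 0 (2 steps)

2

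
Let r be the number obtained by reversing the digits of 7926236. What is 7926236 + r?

14252533

Reverse of 7926236 is 6326297.
7926236 + 6326297 = 14252533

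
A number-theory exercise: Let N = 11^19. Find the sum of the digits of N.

11^19 = 61159090448414546291
Sum of its 20 digits: 83.

83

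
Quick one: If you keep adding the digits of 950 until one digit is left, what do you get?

5

9+5+0 = 14
1+4 = 5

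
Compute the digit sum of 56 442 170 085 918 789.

5+6+4+4+2+1+7+0+0+8+5+9+1+8+7+8+9 = 84

84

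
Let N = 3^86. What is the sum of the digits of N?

3^86 = 107752636643058178097424660240453423951129
Sum of its 42 digits: 171.

171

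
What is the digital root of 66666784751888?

6+6+6+6+6+7+8+4+7+5+1+8+8+8 = 86
8+6 = 14
1+4 = 5
(Equivalently, 66666784751888 mod 9 = 5.)

5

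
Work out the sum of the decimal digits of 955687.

9+5+5+6+8+7 = 40

40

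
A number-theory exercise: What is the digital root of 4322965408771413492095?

5

4+3+2+2+9+6+5+4+0+8+7+7+1+4+1+3+4+9+2+0+9+5 = 95
9+5 = 14
1+4 = 5
(Equivalently, 4322965408771413492095 mod 9 = 5.)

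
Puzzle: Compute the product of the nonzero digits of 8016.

48

8×1×6 = 48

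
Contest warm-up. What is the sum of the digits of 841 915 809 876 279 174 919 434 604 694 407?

8+4+1+9+1+5+8+0+9+8+7+6+2+7+9+1+7+4+9+1+9+4+3+4+6+0+4+6+9+4+4+0+7 = 166

166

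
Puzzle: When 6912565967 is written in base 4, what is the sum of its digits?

6912565967 in base 4 is 12130001112023033.
Digit sum: 1+2+1+3+0+0+0+1+1+1+2+0+2+3+0+3+3 = 23.

23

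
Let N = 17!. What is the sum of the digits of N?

17! = 355687428096000
Sum of its 15 digits: 63.

63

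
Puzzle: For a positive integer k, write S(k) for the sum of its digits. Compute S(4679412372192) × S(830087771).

S(4679412372192) = 4+6+7+9+4+1+2+3+7+2+1+9+2 = 57.
S(830087771) = 8+3+0+0+8+7+7+7+1 = 41.
57 · 41 = 2337.

2337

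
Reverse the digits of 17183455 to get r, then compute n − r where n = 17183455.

Reverse of 17183455 is 55438171.
17183455 − 55438171 = -38254716

-38254716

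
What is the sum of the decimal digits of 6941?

20

6+9+4+1 = 20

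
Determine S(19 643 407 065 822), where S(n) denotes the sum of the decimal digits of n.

57

1+9+6+4+3+4+0+7+0+6+5+8+2+2 = 57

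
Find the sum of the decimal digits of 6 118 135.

6+1+1+8+1+3+5 = 25

25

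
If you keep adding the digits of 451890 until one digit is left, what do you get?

9

4+5+1+8+9+0 = 27
2+7 = 9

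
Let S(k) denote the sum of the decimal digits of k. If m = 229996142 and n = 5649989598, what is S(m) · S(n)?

S(229996142) = 2+2+9+9+9+6+1+4+2 = 44.
S(5649989598) = 5+6+4+9+9+8+9+5+9+8 = 72.
44 · 72 = 3168.

3168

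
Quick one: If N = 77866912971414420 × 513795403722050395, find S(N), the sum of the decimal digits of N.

77866912971414420 × 513795403722050395 = 40007661986737634672351665669695900
Sum of its 35 digits: 168.

168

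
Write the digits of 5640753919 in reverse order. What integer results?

Reversing 5640753919 gives 9193570465.

9193570465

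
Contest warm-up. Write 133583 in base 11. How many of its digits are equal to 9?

1

133583 in base 11 is 913AA.
The digit 9 appears 1 time.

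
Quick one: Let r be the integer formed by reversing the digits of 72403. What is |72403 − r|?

41976

Reverse of 72403 is 30427.
|72403 − 30427| = 41976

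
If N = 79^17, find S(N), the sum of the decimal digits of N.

148

79^17 = 181827912146592045345270516890959
Sum of its 33 digits: 148.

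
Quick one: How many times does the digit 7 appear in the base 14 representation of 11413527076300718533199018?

1

11413527076300718533199018 in base 14 is 9A5B22B91AD1449D917134.
The digit 7 appears 1 time.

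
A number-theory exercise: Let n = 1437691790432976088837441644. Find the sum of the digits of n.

135

1+4+3+7+6+9+1+7+9+0+4+3+2+9+7+6+0+8+8+8+3+7+4+4+1+6+4+4 = 135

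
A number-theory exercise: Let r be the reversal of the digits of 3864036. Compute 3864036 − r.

Reverse of 3864036 is 6304683.
3864036 − 6304683 = -2440647

-2440647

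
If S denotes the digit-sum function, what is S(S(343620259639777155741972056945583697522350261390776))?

First digit sum: 239.
2+3+9 = 14.

14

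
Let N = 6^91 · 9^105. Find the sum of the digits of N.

675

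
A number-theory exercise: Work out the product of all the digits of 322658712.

40320

3×2×2×6×5×8×7×1×2 = 40320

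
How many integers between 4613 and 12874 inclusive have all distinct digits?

The integers in [4613, 12874] that have all distinct digits: 4613, 4615, 4617, 4618, 4619, 4620, …, 12873, 12874.
3356 qualify.

3356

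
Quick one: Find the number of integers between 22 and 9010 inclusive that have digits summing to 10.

280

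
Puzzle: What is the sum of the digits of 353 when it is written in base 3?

353 in base 3 is 111002.
Digit sum: 1+1+1+0+0+2 = 5.

5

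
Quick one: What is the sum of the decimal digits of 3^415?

3^415 = 1012326740077382621188858573665831828974624433754571204661073234805943204205707224999879792724273689451888702641841893221278771976316855027809585261345272131315298533804101624289241775335478656164907
Sum of its 199 digits: 891.

891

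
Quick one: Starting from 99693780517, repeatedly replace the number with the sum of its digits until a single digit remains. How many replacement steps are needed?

3

99693780517 → 64 → 10 → 1 (3 steps)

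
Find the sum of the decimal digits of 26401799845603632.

75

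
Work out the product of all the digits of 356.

90

3×5×6 = 90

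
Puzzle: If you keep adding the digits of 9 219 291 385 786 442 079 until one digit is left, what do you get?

6

9+2+1+9+2+9+1+3+8+5+7+8+6+4+4+2+0+7+9 = 96
9+6 = 15
1+5 = 6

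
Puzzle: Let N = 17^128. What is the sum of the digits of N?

17^128 = 31438508665248587260582831903168193798224918146861981871343795372991732345781536726224251645729386355831780309674298407083784970278050966323510245488971991041
Sum of its 158 digits: 739.

739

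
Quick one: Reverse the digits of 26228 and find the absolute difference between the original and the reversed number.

56034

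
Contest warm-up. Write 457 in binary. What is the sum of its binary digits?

457 in base 2 is 111001001.
Digit sum: 1+1+1+0+0+1+0+0+1 = 5.

5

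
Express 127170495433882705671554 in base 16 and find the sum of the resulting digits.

149

127170495433882705671554 in base 16 is 1AEDED26AAF466253582.
Digit sum: 1+10+14+13+14+13+2+6+10+10+15+4+6+6+2+5+3+5+8+2 = 149.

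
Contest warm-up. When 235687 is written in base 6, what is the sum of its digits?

17

235687 in base 6 is 5015051.
Digit sum: 5+0+1+5+0+5+1 = 17.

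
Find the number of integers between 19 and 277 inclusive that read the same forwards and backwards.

26

The integers in [19, 277] that read the same forwards and backwards: 22, 33, 44, 55, 66, 77, …, 262, 272.
26 qualify.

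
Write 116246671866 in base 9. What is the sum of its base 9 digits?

116246671866 in base 9 is 363042553210.
Digit sum: 3+6+3+0+4+2+5+5+3+2+1+0 = 34.

34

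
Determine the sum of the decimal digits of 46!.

46! = 5502622159812088949850305428800254892961651752960000000000
Sum of its 58 digits: 216.

216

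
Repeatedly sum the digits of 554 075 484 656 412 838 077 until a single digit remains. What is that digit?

5+5+4+0+7+5+4+8+4+6+5+6+4+1+2+8+3+8+0+7+7 = 99
9+9 = 18
1+8 = 9

9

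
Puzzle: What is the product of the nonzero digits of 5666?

1080

5×6×6×6 = 1080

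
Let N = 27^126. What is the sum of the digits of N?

846

27^126 = 2248196586272044059213853793611548797861625119632120060285731800677963702203390889858568718333526752332901198907548842668747559086663107287625721818070915638085147532143687888829289
Sum of its 181 digits: 846.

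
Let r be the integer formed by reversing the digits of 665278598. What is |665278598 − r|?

230593968

Reverse of 665278598 is 895872566.
|665278598 − 895872566| = 230593968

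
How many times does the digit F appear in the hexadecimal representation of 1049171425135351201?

1049171425135351201 in base 16 is E8F67DA37AED5A1.
The digit F appears 1 time.

1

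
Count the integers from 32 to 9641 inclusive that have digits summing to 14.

The integers in [32, 9641] that have digits summing to 14: 59, 68, 77, 86, 95, 149, …, 9410, 9500.
540 qualify.

540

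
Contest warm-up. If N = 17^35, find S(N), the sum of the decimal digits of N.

17^35 = 11633549665058175578832094238737833478284593
Sum of its 44 digits: 215.

215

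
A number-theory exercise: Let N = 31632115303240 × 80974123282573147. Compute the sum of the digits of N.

115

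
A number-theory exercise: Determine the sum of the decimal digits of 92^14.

92^14 = 3111928305110923294648827904
Sum of its 28 digits: 112.

112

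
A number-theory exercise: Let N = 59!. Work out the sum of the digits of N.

59! = 138683118545689835737939019720389406345902876772687432540821294940160000000000000
Sum of its 81 digits: 324.

324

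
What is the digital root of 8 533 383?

6

8+5+3+3+3+8+3 = 33
3+3 = 6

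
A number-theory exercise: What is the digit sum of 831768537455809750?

91

8+3+1+7+6+8+5+3+7+4+5+5+8+0+9+7+5+0 = 91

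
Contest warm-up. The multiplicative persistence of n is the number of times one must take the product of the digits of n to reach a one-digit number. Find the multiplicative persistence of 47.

3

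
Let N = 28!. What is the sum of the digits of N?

28! = 304888344611713860501504000000
Sum of its 30 digits: 90.

90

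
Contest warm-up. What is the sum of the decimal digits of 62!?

306

62! = 31469973260387937525653122354950764088012280797258232192163168247821107200000000000000
Sum of its 86 digits: 306.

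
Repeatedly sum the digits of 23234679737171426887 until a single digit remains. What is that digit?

2+3+2+3+4+6+7+9+7+3+7+1+7+1+4+2+6+8+8+7 = 97
9+7 = 16
1+6 = 7

7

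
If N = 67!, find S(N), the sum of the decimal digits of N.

67! = 36471110918188685288249859096605464427167635314049524593701628500267962436943872000000000000000
Sum of its 95 digits: 369.

369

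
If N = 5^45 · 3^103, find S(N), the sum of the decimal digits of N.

369

5^45 · 3^103 = 395493573812595569108465568424201545751569230277112865223898552358150482177734375
Sum of its 81 digits: 369.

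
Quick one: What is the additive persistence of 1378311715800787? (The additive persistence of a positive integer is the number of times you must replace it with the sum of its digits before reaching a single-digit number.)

1378311715800787 → 67 → 13 → 4 (3 steps)

3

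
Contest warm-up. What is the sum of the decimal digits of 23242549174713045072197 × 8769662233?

146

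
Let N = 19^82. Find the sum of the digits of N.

19^82 = 720767636778686895556514077219780327121556776532540503199079025625101993380535025429687491694437555246761
Sum of its 105 digits: 487.

487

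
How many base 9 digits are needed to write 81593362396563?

15

81593362396563 in base 9 is 350806651268386, which has 15 digits.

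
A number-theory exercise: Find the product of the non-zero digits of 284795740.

2×8×4×7×9×5×7×4 = 564480

564480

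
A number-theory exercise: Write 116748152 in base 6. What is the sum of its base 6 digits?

27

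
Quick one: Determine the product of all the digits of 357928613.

272160

3×5×7×9×2×8×6×1×3 = 272160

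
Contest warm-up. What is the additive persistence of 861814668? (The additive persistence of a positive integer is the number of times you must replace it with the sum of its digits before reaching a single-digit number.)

3

861814668 → 48 → 12 → 3 (3 steps)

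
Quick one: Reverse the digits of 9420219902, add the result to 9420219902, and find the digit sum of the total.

31

Reversal of 9420219902 is 2099120249; 9420219902 + 2099120249 = 11519340151.
Digit sum of 11519340151: 1+1+5+1+9+3+4+0+1+5+1 = 31.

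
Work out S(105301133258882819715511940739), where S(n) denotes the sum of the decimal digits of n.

1+0+5+3+0+1+1+3+3+2+5+8+8+8+2+8+1+9+7+1+5+5+1+1+9+4+0+7+3+9 = 120

120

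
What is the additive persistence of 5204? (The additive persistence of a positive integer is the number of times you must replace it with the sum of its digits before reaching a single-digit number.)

2

5204 → 11 → 2 (2 steps)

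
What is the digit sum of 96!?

648

96! = 991677934870949689209571401541893801158183648651267795444376054838492222809091499987689476037000748982075094738965754305639874560000000000000000000000
Sum of its 150 digits: 648.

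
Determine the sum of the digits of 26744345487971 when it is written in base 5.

26744345487971 in base 5 is 12001134404421103341.
Digit sum: 1+2+0+0+1+1+3+4+4+0+4+4+2+1+1+0+3+3+4+1 = 39.

39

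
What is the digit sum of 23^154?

23^154 = 508260953318804331665749241499784198285755818926669360065014840210100252059926916585212609784935643841910234763437144036198847761033745850951058040066992798055428142335388285379341417461816018410542741237427409
Sum of its 210 digits: 913.

913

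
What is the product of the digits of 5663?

5×6×6×3 = 540

540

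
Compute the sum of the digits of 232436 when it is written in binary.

11

232436 in base 2 is 111000101111110100.
Digit sum: 1+1+1+0+0+0+1+0+1+1+1+1+1+1+0+1+0+0 = 11.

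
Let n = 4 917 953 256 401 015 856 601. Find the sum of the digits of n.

88

4+9+1+7+9+5+3+2+5+6+4+0+1+0+1+5+8+5+6+6+0+1 = 88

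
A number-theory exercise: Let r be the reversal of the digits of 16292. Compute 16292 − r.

Reverse of 16292 is 29261.
16292 − 29261 = -12969

-12969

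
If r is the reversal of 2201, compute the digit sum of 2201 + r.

10

Reversal of 2201 is 1022; 2201 + 1022 = 3223.
Digit sum of 3223: 3+2+2+3 = 10.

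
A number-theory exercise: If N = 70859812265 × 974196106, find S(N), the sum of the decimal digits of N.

70859812265 × 974196106 = 69031353180454040090
Sum of its 20 digits: 65.

65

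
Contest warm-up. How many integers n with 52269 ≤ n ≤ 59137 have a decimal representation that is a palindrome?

The integers in [52269, 59137] that have a decimal representation that is a palindrome: 52325, 52425, 52525, 52625, 52725, 52825, …, 58985, 59095.
68 qualify.

68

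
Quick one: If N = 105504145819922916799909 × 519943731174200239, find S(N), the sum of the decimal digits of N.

202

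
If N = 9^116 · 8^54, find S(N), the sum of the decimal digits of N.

702

9^116 · 8^54 = 2877334761560240863630398949447020988743717390503457882438811859571681250943339026511638146375907464038188633404511475871609991411800227718406251330459364491264
Sum of its 160 digits: 702.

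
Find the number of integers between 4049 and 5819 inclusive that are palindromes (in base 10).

17

The integers in [4049, 5819] that are palindromes (in base 10): 4114, 4224, 4334, 4444, 4554, 4664, …, 5665, 5775.
17 qualify.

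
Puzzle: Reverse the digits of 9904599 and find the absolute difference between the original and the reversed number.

49500

Reverse of 9904599 is 9954099.
|9904599 − 9954099| = 49500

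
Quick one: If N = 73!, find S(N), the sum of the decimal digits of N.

73! = 4470115461512684340891257138125051110076800700282905015819080092370422104067183317016903680000000000000000
Sum of its 106 digits: 315.

315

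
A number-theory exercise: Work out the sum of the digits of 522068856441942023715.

84

5+2+2+0+6+8+8+5+6+4+4+1+9+4+2+0+2+3+7+1+5 = 84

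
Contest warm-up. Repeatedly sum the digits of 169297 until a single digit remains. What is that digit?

1+6+9+2+9+7 = 34
3+4 = 7
(Equivalently, 169297 mod 9 = 7.)

7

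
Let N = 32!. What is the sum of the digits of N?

108

32! = 263130836933693530167218012160000000
Sum of its 36 digits: 108.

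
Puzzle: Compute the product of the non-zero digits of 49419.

4×9×4×1×9 = 1296

1296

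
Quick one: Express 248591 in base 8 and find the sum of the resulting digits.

28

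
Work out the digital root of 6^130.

The digital root of n equals n mod 9 (or 9 when 9 | n), so we need 6^130 mod 9.
6^130 ≡ 0 (mod 9), so the digital root is 9.

9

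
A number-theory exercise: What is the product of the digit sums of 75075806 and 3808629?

1368

S(75075806) = 7+5+0+7+5+8+0+6 = 38.
S(3808629) = 3+8+0+8+6+2+9 = 36.
38 · 36 = 1368.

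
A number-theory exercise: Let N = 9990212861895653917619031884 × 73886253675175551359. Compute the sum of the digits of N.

190

9990212861895653917619031884 × 73886253675175551359 = 738139401783023822181812403150568868791500530356
Sum of its 48 digits: 190.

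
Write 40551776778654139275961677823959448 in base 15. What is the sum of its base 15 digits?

256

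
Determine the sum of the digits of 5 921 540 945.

5+9+2+1+5+4+0+9+4+5 = 44

44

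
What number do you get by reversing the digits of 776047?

Reversing 776047 gives 740677.

740677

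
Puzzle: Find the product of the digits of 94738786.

9×4×7×3×8×7×8×6 = 2032128

2032128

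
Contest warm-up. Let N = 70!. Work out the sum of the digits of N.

70! = 11978571669969891796072783721689098736458938142546425857555362864628009582789845319680000000000000000
Sum of its 101 digits: 459.

459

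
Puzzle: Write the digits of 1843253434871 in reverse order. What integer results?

1784343523481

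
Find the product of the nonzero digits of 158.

1×5×8 = 40

40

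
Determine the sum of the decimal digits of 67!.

369

67! = 36471110918188685288249859096605464427167635314049524593701628500267962436943872000000000000000
Sum of its 95 digits: 369.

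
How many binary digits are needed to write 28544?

15

28544 in base 2 is 110111110000000, which has 15 digits.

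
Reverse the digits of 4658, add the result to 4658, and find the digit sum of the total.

10

Reversal of 4658 is 8564; 4658 + 8564 = 13222.
Digit sum of 13222: 1+3+2+2+2 = 10.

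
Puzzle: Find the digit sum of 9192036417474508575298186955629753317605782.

211

9+1+9+2+0+3+6+4+1+7+4+7+4+5+0+8+5+7+5+2+9+8+1+8+6+9+5+5+6+2+9+7+5+3+3+1+7+6+0+5+7+8+2 = 211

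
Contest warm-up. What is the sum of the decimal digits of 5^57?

5^57 = 6938893903907228377647697925567626953125
Sum of its 40 digits: 215.

215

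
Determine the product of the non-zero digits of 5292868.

69120

5×2×9×2×8×6×8 = 69120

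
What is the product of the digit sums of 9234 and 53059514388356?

1170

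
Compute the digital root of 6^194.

9

The digital root of n equals n mod 9 (or 9 when 9 | n), so we need 6^194 mod 9.
6^194 ≡ 0 (mod 9), so the digital root is 9.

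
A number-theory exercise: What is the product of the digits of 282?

32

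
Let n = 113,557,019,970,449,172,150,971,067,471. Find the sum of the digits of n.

1+1+3+5+5+7+0+1+9+9+7+0+4+4+9+1+7+2+1+5+0+9+7+1+0+6+7+4+7+1 = 123

123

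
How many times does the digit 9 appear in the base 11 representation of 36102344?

36102344 in base 11 is 19419253.
The digit 9 appears 2 times.

2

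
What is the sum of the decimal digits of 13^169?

850

13^169 = 180478943436628555303336751114405012462595328815514062867747656044277930781610134138789049399256868999679563587940457575571005022396505002166104757041282978485607382742190819719615210838573
Sum of its 189 digits: 850.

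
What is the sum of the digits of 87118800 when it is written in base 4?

87118800 in base 4 is 11030111033100.
Digit sum: 1+1+0+3+0+1+1+1+0+3+3+1+0+0 = 15.

15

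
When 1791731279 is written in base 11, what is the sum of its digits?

49

1791731279 in base 11 is 83A427258.
Digit sum: 8+3+10+4+2+7+2+5+8 = 49.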